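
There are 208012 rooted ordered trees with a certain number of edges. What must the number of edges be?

12

Rooted ordered trees with n edges are counted by C_n. The Catalan number equal to 208012 is C_12.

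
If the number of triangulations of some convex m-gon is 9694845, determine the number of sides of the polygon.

Triangulations of a convex m-gon are counted by C_{m−2}; 9694845 = C_15.
So m − 2 = 15, giving m = 17 sides.

17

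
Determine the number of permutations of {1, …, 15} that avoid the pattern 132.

9694845

Permutations of [n] avoiding any single length-3 pattern are counted by C_n; here n = 15.
C_15 = 9694845.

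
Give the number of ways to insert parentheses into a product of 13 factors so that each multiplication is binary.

208012

Ways to associate a product of 13 factors correspond to binary trees on 13 leaves, so the count is C_12.
C_12 = C(24,12)/13 = 2704156/13 = 208012.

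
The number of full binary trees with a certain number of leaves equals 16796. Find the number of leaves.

Full binary trees with L leaves are counted by C_{L−1}. The Catalan number equal to 16796 is C_10.
So the index is 10, and the number of leaves is 10 + 1 = 11.

11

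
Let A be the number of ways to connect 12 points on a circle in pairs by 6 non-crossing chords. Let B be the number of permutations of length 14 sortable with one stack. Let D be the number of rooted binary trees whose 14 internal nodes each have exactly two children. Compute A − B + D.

132

Pairing 12 circle points by 6 non-crossing chords gives C_6 matchings. So A = C_6 = 132.
By Knuth's characterisation, the stack-sortable permutations of length 14 are the 231-avoiders, numbering C_14. So B = C_14 = 2674440.
The number of full binary trees on 14 internal nodes is the Catalan number C_14. So D = C_14 = 2674440.
A − B + D = 132 − 2674440 + 2674440 = 132.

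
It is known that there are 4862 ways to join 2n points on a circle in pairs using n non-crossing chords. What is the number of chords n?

Non-crossing pairings of 2n points on a circle are counted by C_n. The Catalan number equal to 4862 is C_9.

9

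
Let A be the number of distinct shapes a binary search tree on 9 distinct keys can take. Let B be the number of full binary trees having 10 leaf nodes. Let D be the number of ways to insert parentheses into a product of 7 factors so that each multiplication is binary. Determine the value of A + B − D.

Binary trees (left/right distinguished) on n nodes are counted by C_n; here n = 9. So A = C_9 = 4862.
Full binary trees with 10 leaves have 10−1 = 9 internal nodes, so there are C_9 of them. So B = C_9 = 4862.
Bracketing 7 factors into binary products is counted by C_{7−1} = C_6. So D = C_6 = 132.
A + B − D = 4862 + 4862 − 132 = 9592.

9592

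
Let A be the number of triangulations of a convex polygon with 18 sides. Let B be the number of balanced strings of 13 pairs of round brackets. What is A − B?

The number of triangulations of an 18-gon is the Catalan number C_16 (index = sides − 2). So A = C_16 = 35357670.
Balanced strings of n pairs of brackets are counted by C_n; here n = 13. So B = C_13 = 742900.
A − B = 35357670 − 742900 = 34614770.

34614770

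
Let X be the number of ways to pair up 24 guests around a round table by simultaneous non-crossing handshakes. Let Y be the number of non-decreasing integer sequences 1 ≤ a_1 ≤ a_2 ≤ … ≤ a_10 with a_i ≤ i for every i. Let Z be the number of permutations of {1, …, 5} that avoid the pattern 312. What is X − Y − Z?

Non-crossing handshake pairings of 2n people are counted by C_n; 24 people gives n = 12. So X = C_12 = 208012.
Weakly increasing sequences with a_i ≤ i biject with Dyck paths of semilength 10, so there are C_10. So Y = C_10 = 16796.
For any fixed pattern of length 3, the pattern-avoiding permutations of [5] number C_5. So Z = C_5 = 42.
X − Y − Z = 208012 − 16796 − 42 = 191174.

191174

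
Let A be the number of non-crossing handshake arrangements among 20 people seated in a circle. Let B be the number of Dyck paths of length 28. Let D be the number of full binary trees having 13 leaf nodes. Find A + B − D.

2483224

With 20 = 2·10 people, non-crossing handshake pairings are non-crossing perfect matchings on a circle, counted by C_10. So A = C_10 = 16796.
Dyck paths of semilength n (length 2n) are counted by C_n; here n = 14. So B = C_14 = 2674440.
Full binary trees with 13 leaves have 13−1 = 12 internal nodes, so there are C_12 of them. So D = C_12 = 208012.
A + B − D = 16796 + 2674440 − 208012 = 2483224.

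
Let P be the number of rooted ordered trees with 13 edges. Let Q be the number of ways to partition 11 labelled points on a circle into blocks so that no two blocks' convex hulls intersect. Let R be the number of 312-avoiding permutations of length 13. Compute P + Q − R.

58786

Rooted ordered trees with n edges are counted by C_n; here n = 13. So P = C_13 = 742900.
Non-crossing partitions of an n-element set are counted by C_n; here n = 11. So Q = C_11 = 58786.
For any fixed pattern of length 3, the pattern-avoiding permutations of [13] number C_13. So R = C_13 = 742900.
P + Q − R = 742900 + 58786 − 742900 = 58786.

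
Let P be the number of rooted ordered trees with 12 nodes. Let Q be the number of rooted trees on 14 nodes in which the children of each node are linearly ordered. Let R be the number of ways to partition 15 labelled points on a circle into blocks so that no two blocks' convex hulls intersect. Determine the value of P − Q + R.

Rooted ordered (plane) trees on m nodes have m−1 edges and are counted by C_{m−1}; m = 12 gives C_11. So P = C_11 = 58786.
A rooted plane tree on 14 nodes has 13 edges, and such trees are counted by C_13. So Q = C_13 = 742900.
Non-crossing partitions of an n-element set are counted by C_n; here n = 15. So R = C_15 = 9694845.
P − Q + R = 58786 − 742900 + 9694845 = 9010731.

9010731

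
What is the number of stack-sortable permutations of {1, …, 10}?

16796

Stack-sortable permutations are exactly the 231-avoiding ones, counted by C_n; here n = 10.
C_10 = 16796.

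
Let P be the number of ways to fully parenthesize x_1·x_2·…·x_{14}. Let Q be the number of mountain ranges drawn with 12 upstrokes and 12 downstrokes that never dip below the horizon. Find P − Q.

534888

Parenthesizations of m factors correspond to full binary trees with m leaves, counted by C_{m−1}; m = 14 gives C_13. So P = C_13 = 742900.
Paths of 12 up- and 12 down-steps that never dip below the axis are Dyck paths; their count is C_12. So Q = C_12 = 208012.
P − Q = 742900 − 208012 = 534888.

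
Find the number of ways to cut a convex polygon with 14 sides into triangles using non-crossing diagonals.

A convex 14-gon is triangulated into 12 triangles, and the number of such triangulations is the Catalan number C_{14−2} = C_12.
C_12 = C_11 · 2(2·11+1)/(11+2) = 58786 · 46/13 = 208012.

208012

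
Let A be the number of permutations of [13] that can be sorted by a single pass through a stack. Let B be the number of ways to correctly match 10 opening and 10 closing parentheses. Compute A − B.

Stack-sortable permutations are exactly the 231-avoiding ones, counted by C_n; here n = 13. So A = C_13 = 742900.
With 10 pairs the number of balanced bracket strings is the Catalan number C_10. So B = C_10 = 16796.
A − B = 742900 − 16796 = 726104.

726104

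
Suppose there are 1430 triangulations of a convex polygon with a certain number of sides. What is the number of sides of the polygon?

Triangulations of a convex m-gon are counted by C_{m−2}. The Catalan number equal to 1430 is C_8.
So m − 2 = 8, giving m = 10 sides.

10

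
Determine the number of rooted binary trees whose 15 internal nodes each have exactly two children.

9694845

The number of full binary trees on 15 internal nodes is the Catalan number C_15.
C_15 = C_14 · 2(2·14+1)/(14+2) = 2674440 · 58/16 = 9694845.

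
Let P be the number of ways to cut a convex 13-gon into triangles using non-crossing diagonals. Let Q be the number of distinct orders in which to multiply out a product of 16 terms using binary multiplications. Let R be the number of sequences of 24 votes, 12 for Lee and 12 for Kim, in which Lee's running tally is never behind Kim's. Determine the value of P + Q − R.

Triangulations of a convex m-gon are counted by C_{m−2}; with m = 13 this is C_11. So P = C_11 = 58786.
Parenthesizations of m factors correspond to full binary trees with m leaves, counted by C_{m−1}; m = 16 gives C_15. So Q = C_15 = 9694845.
Ballot sequences with n votes each where one side never trails are Dyck words, counted by C_n; here n = 12. So R = C_12 = 208012.
P + Q − R = 58786 + 9694845 − 208012 = 9545619.

9545619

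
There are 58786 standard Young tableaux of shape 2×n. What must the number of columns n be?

11

Standard Young tableaux of shape 2×n are counted by C_n. The Catalan number equal to 58786 is C_11.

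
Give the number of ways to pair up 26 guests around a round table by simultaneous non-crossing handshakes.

742900

With 26 = 2·13 people, non-crossing handshake pairings are non-crossing perfect matchings on a circle, counted by C_13.
C_13 = C(26,13)/14 = 10400600/14 = 742900.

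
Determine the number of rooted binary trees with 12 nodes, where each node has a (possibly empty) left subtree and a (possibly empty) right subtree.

Rooted binary trees with 12 nodes (each child slot possibly empty) number C_12.
C_12 = C_11 · 2(2·11+1)/(11+2) = 58786 · 46/13 = 208012.

208012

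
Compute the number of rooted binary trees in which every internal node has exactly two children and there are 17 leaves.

A full binary tree with L leaves has L−1 internal nodes and is counted by C_{L−1}; L = 17 gives C_16.
C_16 = C(32,16)/17 = 601080390/17 = 35357670.

35357670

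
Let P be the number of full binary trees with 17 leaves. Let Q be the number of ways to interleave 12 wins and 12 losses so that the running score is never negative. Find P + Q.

A full binary tree with L leaves has L−1 internal nodes and is counted by C_{L−1}; L = 17 gives C_16. So P = C_16 = 35357670.
Reading a vote for the leader as '(' and for the other as ')' turns such a sequence into a balanced string of 12 pairs, so the count is C_12. So Q = C_12 = 208012.
P + Q = 35357670 + 208012 = 35565682.

35565682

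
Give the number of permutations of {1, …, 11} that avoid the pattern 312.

Permutations of [n] avoiding any single length-3 pattern are counted by C_n; here n = 11.
C_11 = 58786.

58786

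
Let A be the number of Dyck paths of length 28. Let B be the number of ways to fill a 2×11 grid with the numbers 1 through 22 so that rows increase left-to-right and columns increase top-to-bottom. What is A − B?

A Dyck path with 14 up-steps and 14 down-steps has semilength 14, so there are C_14 of them. So A = C_14 = 2674440.
Standard Young tableaux of shape 2×n are counted by C_n; here n = 11. So B = C_11 = 58786.
A − B = 2674440 − 58786 = 2615654.

2615654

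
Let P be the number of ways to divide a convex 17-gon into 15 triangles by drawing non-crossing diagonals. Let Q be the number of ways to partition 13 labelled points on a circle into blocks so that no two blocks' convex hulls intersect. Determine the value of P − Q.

A convex 17-gon is triangulated into 15 triangles, and the number of such triangulations is the Catalan number C_{17−2} = C_15. So P = C_15 = 9694845.
The non-crossing partitions of [13] form a lattice of size C_13. So Q = C_13 = 742900.
P − Q = 9694845 − 742900 = 8951945.

8951945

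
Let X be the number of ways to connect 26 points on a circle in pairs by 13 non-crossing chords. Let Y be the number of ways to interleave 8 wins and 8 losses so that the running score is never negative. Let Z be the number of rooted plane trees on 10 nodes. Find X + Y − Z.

739468

Pairing 26 circle points by 13 non-crossing chords gives C_13 matchings. So X = C_13 = 742900.
Ballot sequences with n votes each where one side never trails are Dyck words, counted by C_n; here n = 8. So Y = C_8 = 1430.
Rooted ordered (plane) trees on m nodes have m−1 edges and are counted by C_{m−1}; m = 10 gives C_9. So Z = C_9 = 4862.
X + Y − Z = 742900 + 1430 − 4862 = 739468.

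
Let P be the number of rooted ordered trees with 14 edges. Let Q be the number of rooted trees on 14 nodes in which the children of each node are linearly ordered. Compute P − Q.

1931540

A rooted plane tree with 14 edges has 15 nodes, and the count is C_14. So P = C_14 = 2674440.
Rooted ordered (plane) trees on m nodes have m−1 edges and are counted by C_{m−1}; m = 14 gives C_13. So Q = C_13 = 742900.
P − Q = 2674440 − 742900 = 1931540.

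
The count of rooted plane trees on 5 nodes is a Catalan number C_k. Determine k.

4

Rooted ordered (plane) trees on m nodes have m−1 edges and are counted by C_{m−1}; m = 5 gives C_4.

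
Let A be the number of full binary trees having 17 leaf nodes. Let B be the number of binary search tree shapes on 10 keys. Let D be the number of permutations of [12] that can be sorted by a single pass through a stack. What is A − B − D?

A full binary tree with L leaves has L−1 internal nodes and is counted by C_{L−1}; L = 17 gives C_16. So A = C_16 = 35357670.
Rooted binary trees with 10 nodes (each child slot possibly empty) number C_10. So B = C_10 = 16796.
By Knuth's characterisation, the stack-sortable permutations of length 12 are the 231-avoiders, numbering C_12. So D = C_12 = 208012.
A − B − D = 35357670 − 16796 − 208012 = 35132862.

35132862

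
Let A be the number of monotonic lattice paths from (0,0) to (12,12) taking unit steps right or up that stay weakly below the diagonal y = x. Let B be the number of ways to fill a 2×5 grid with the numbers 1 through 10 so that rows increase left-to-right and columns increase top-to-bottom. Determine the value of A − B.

Sub-diagonal monotone paths from (0,0) to (12,12) biject with Dyck paths of semilength 12, giving C_12. So A = C_12 = 208012.
Standard Young tableaux of shape 2×n are counted by C_n; here n = 5. So B = C_5 = 42.
A − B = 208012 − 42 = 207970.

207970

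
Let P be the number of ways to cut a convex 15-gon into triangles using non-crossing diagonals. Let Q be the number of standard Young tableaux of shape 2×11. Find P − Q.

A convex 15-gon is triangulated into 13 triangles, and the number of such triangulations is the Catalan number C_{15−2} = C_13. So P = C_13 = 742900.
By the hook-length formula (or a Dyck-path bijection), SYT of shape 2×11 number C_11. So Q = C_11 = 58786.
P − Q = 742900 − 58786 = 684114.

684114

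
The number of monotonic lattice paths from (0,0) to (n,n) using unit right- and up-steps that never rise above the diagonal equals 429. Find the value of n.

7

Such diagonal-avoiding paths in an n×n grid are counted by C_n, and C_7 = 429.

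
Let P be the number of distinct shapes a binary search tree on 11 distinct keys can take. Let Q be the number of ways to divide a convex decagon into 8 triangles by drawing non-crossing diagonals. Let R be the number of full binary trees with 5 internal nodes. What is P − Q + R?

There are C_n binary search tree shapes on n keys; with n = 11 that is C_11. So P = C_11 = 58786.
A convex 10-gon is triangulated into 8 triangles, and the number of such triangulations is the Catalan number C_{10−2} = C_8. So Q = C_8 = 1430.
Full binary trees with n internal nodes are counted by C_n; here n = 5. So R = C_5 = 42.
P − Q + R = 58786 − 1430 + 42 = 57398.

57398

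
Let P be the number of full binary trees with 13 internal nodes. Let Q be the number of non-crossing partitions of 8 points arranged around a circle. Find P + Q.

744330

Full binary trees with n internal nodes are counted by C_n; here n = 13. So P = C_13 = 742900.
The non-crossing partitions of [8] form a lattice of size C_8. So Q = C_8 = 1430.
P + Q = 742900 + 1430 = 744330.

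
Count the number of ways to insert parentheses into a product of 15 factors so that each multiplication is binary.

2674440

Ways to associate a product of 15 factors correspond to binary trees on 15 leaves, so the count is C_14.
C_14 = C_13 · 2(2·13+1)/(13+2) = 742900 · 54/15 = 2674440.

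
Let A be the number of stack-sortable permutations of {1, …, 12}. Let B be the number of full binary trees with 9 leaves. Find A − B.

Stack-sortable permutations are exactly the 231-avoiding ones, counted by C_n; here n = 12. So A = C_12 = 208012.
A full binary tree with L leaves has L−1 internal nodes and is counted by C_{L−1}; L = 9 gives C_8. So B = C_8 = 1430.
A − B = 208012 − 1430 = 206582.

206582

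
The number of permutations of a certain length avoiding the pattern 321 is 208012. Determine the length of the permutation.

12

Permutations of [n] avoiding a fixed length-3 pattern are counted by C_n; 208012 = C_12.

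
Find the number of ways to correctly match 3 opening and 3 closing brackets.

5

Balanced strings of n pairs of brackets are counted by C_n; here n = 3.
C_3 = C(6,3)/4 = 20/4 = 5.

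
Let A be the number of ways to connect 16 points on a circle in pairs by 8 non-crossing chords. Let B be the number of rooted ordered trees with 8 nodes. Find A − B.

1001

Pairing 16 circle points by 8 non-crossing chords gives C_8 matchings. So A = C_8 = 1430.
Rooted ordered (plane) trees on m nodes have m−1 edges and are counted by C_{m−1}; m = 8 gives C_7. So B = C_7 = 429.
A − B = 1430 − 429 = 1001.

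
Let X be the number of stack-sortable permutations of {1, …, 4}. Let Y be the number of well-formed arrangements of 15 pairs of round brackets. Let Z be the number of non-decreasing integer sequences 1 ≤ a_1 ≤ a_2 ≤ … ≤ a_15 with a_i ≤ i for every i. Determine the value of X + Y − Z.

By Knuth's characterisation, the stack-sortable permutations of length 4 are the 231-avoiders, numbering C_4. So X = C_4 = 14.
A balanced arrangement of 15 bracket pairs is a Dyck word of semilength 15, so the count is C_15. So Y = C_15 = 9694845.
Weakly increasing sequences with a_i ≤ i biject with Dyck paths of semilength 15, so there are C_15. So Z = C_15 = 9694845.
X + Y − Z = 14 + 9694845 − 9694845 = 14.

14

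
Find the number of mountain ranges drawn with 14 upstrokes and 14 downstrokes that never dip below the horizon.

A Dyck path with 14 up-steps and 14 down-steps has semilength 14, so there are C_14 of them.
C_14 = C(28,14)/15 = 40116600/15 = 2674440.

2674440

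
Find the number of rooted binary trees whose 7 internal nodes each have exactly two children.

429

The number of full binary trees on 7 internal nodes is the Catalan number C_7.
C_7 = C_6 · 2(2·6+1)/(6+2) = 132 · 26/8 = 429.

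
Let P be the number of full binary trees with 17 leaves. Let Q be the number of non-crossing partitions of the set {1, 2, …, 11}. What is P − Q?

A full binary tree with L leaves has L−1 internal nodes and is counted by C_{L−1}; L = 17 gives C_16. So P = C_16 = 35357670.
The non-crossing partitions of [11] form a lattice of size C_11. So Q = C_11 = 58786.
P − Q = 35357670 − 58786 = 35298884.

35298884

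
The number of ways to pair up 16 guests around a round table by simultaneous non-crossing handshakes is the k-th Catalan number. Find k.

With 16 = 2·8 people, non-crossing handshake pairings are non-crossing perfect matchings on a circle, counted by C_8.

8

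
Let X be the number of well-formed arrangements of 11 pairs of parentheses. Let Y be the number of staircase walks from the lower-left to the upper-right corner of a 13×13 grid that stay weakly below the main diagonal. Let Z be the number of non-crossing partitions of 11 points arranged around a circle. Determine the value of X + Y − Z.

742900

With 11 pairs the number of balanced bracket strings is the Catalan number C_11. So X = C_11 = 58786.
Monotone paths in an n×n grid that stay weakly below the diagonal are counted by C_n; here n = 13. So Y = C_13 = 742900.
Non-crossing partitions of an n-element set are counted by C_n; here n = 11. So Z = C_11 = 58786.
X + Y − Z = 58786 + 742900 − 58786 = 742900.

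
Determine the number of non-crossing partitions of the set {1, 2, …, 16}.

35357670

The non-crossing partitions of [16] form a lattice of size C_16.
C_16 = 35357670.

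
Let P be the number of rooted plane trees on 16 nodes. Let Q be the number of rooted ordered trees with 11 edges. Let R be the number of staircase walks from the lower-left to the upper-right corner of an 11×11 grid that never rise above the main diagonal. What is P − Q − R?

Rooted ordered (plane) trees on m nodes have m−1 edges and are counted by C_{m−1}; m = 16 gives C_15. So P = C_15 = 9694845.
Rooted ordered trees with n edges are counted by C_n; here n = 11. So Q = C_11 = 58786.
Monotone paths in an n×n grid that stay weakly below the diagonal are counted by C_n; here n = 11. So R = C_11 = 58786.
P − Q − R = 9694845 − 58786 − 58786 = 9577273.

9577273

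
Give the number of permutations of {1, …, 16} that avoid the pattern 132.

For any fixed pattern of length 3, the pattern-avoiding permutations of [16] number C_16.
C_16 = 35357670.

35357670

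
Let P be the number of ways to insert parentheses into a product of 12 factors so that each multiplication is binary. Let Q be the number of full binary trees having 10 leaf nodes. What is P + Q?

63648

Ways to associate a product of 12 factors correspond to binary trees on 12 leaves, so the count is C_11. So P = C_11 = 58786.
A full binary tree with L leaves has L−1 internal nodes and is counted by C_{L−1}; L = 10 gives C_9. So Q = C_9 = 4862.
P + Q = 58786 + 4862 = 63648.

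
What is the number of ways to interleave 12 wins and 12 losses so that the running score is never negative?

208012

Reading a vote for the leader as '(' and for the other as ')' turns such a sequence into a balanced string of 12 pairs, so the count is C_12.
C_12 = C(24,12)/13 = 2704156/13 = 208012.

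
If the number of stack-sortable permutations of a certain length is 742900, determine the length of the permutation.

13

Stack-sortable permutations of [n] are counted by C_n. The Catalan number equal to 742900 is C_13.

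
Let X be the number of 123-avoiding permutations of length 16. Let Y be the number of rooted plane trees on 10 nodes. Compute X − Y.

35352808

For any fixed pattern of length 3, the pattern-avoiding permutations of [16] number C_16. So X = C_16 = 35357670.
Rooted ordered (plane) trees on m nodes have m−1 edges and are counted by C_{m−1}; m = 10 gives C_9. So Y = C_9 = 4862.
X − Y = 35357670 − 4862 = 35352808.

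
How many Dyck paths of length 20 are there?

A Dyck path with 10 up-steps and 10 down-steps has semilength 10, so there are C_10 of them.
C_10 = C(20,10)/11 = 184756/11 = 16796.

16796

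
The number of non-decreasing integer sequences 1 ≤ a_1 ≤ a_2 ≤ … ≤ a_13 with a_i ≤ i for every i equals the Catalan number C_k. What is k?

13

Weakly increasing sequences with a_i ≤ i biject with Dyck paths of semilength 13, so there are C_13.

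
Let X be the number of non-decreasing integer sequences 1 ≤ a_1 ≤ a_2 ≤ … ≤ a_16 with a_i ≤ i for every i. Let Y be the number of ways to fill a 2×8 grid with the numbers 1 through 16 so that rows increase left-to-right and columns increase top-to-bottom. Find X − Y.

35356240

Such sub-staircase sequences of length n are counted by C_n; here n = 16. So X = C_16 = 35357670.
By the hook-length formula (or a Dyck-path bijection), SYT of shape 2×8 number C_8. So Y = C_8 = 1430.
X − Y = 35357670 − 1430 = 35356240.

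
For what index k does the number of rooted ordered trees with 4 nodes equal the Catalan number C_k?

A rooted plane tree on 4 nodes has 3 edges, and such trees are counted by C_3.

3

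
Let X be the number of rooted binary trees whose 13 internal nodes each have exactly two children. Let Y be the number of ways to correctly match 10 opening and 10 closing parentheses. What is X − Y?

The number of full binary trees on 13 internal nodes is the Catalan number C_13. So X = C_13 = 742900.
A balanced arrangement of 10 bracket pairs is a Dyck word of semilength 10, so the count is C_10. So Y = C_10 = 16796.
X − Y = 742900 − 16796 = 726104.

726104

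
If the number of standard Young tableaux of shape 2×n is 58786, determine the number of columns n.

11

Standard Young tableaux of shape 2×n are counted by C_n. Since C_11 = 58786, the index is 11.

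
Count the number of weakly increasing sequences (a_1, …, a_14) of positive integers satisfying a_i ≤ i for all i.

2674440

Weakly increasing sequences with a_i ≤ i biject with Dyck paths of semilength 14, so there are C_14.
C_14 = C(28,14)/15 = 40116600/15 = 2674440.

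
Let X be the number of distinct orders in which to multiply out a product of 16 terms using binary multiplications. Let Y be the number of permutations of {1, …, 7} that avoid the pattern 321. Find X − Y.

Bracketing 16 factors into binary products is counted by C_{16−1} = C_15. So X = C_15 = 9694845.
For any fixed pattern of length 3, the pattern-avoiding permutations of [7] number C_7. So Y = C_7 = 429.
X − Y = 9694845 − 429 = 9694416.

9694416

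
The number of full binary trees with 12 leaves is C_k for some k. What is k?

A full binary tree with L leaves has L−1 internal nodes and is counted by C_{L−1}; L = 12 gives C_11.

11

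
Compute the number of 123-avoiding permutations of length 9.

For any fixed pattern of length 3, the pattern-avoiding permutations of [9] number C_9.
C_9 = C(18,9)/10 = 48620/10 = 4862.

4862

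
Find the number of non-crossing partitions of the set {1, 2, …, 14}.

2674440

The non-crossing partitions of [14] form a lattice of size C_14.
C_14 = C(28,14)/15 = 40116600/15 = 2674440.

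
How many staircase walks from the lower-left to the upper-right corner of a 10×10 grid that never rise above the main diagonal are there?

16796

Sub-diagonal monotone paths from (0,0) to (10,10) biject with Dyck paths of semilength 10, giving C_10.
C_10 = 16796.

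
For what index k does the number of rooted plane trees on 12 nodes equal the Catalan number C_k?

A rooted plane tree on 12 nodes has 11 edges, and such trees are counted by C_11.

11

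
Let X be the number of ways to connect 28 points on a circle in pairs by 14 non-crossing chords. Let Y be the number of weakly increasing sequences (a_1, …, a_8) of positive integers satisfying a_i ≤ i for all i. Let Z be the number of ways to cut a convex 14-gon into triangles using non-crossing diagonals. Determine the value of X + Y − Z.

Pairing 28 circle points by 14 non-crossing chords gives C_14 matchings. So X = C_14 = 2674440.
Such sub-staircase sequences of length n are counted by C_n; here n = 8. So Y = C_8 = 1430.
The number of triangulations of a 14-gon is the Catalan number C_12 (index = sides − 2). So Z = C_12 = 208012.
X + Y − Z = 2674440 + 1430 − 208012 = 2467858.

2467858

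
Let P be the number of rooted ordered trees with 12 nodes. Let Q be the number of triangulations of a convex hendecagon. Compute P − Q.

53924

Rooted ordered (plane) trees on m nodes have m−1 edges and are counted by C_{m−1}; m = 12 gives C_11. So P = C_11 = 58786.
The number of triangulations of an 11-gon is the Catalan number C_9 (index = sides − 2). So Q = C_9 = 4862.
P − Q = 58786 − 4862 = 53924.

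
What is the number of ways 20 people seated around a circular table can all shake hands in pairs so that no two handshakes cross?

With 20 = 2·10 people, non-crossing handshake pairings are non-crossing perfect matchings on a circle, counted by C_10.
C_10 = 16796.

16796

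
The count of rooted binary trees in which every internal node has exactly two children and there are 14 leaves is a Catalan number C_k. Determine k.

Full binary trees with 14 leaves have 14−1 = 13 internal nodes, so there are C_13 of them.

13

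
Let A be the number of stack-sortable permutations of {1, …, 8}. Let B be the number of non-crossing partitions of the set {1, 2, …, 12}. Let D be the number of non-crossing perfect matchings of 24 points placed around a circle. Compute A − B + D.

By Knuth's characterisation, the stack-sortable permutations of length 8 are the 231-avoiders, numbering C_8. So A = C_8 = 1430.
The non-crossing partitions of [12] form a lattice of size C_12. So B = C_12 = 208012.
Non-crossing perfect matchings of 2n points on a circle are counted by C_n; with 24 points, n = 12. So D = C_12 = 208012.
A − B + D = 1430 − 208012 + 208012 = 1430.

1430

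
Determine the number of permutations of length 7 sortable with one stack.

Stack-sortable permutations are exactly the 231-avoiding ones, counted by C_n; here n = 7.
C_7 = C_6 · 2(2·6+1)/(6+2) = 132 · 26/8 = 429.

429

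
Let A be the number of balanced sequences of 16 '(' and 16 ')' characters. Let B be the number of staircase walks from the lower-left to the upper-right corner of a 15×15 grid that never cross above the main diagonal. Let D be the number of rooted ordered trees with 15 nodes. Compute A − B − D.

With 16 pairs the number of balanced bracket strings is the Catalan number C_16. So A = C_16 = 35357670.
Monotone paths in an n×n grid that stay weakly below the diagonal are counted by C_n; here n = 15. So B = C_15 = 9694845.
A rooted plane tree on 15 nodes has 14 edges, and such trees are counted by C_14. So D = C_14 = 2674440.
A − B − D = 35357670 − 9694845 − 2674440 = 22988385.

22988385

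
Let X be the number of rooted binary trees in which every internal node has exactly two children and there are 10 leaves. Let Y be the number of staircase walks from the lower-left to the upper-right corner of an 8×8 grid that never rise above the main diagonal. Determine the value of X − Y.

Full binary trees with 10 leaves have 10−1 = 9 internal nodes, so there are C_9 of them. So X = C_9 = 4862.
Monotone paths in an n×n grid that stay weakly below the diagonal are counted by C_n; here n = 8. So Y = C_8 = 1430.
X − Y = 4862 − 1430 = 3432.

3432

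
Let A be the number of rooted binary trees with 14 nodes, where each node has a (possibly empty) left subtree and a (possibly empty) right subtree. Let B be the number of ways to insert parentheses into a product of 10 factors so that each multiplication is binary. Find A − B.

Binary trees (left/right distinguished) on n nodes are counted by C_n; here n = 14. So A = C_14 = 2674440.
Bracketing 10 factors into binary products is counted by C_{10−1} = C_9. So B = C_9 = 4862.
A − B = 2674440 − 4862 = 2669578.

2669578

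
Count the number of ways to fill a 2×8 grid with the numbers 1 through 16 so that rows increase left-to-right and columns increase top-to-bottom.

Standard Young tableaux of shape 2×n are counted by C_n; here n = 8.
C_8 = C(16,8)/9 = 12870/9 = 1430.

1430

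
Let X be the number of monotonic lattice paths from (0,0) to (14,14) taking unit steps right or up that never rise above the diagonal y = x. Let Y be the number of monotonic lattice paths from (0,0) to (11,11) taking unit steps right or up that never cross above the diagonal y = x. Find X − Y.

Monotone paths in an n×n grid that stay weakly below the diagonal are counted by C_n; here n = 14. So X = C_14 = 2674440.
Monotone paths in an n×n grid that stay weakly below the diagonal are counted by C_n; here n = 11. So Y = C_11 = 58786.
X − Y = 2674440 − 58786 = 2615654.

2615654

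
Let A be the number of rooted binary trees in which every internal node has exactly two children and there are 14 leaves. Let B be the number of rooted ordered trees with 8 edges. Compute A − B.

741470

Full binary trees with 14 leaves have 14−1 = 13 internal nodes, so there are C_13 of them. So A = C_13 = 742900.
Rooted ordered trees with n edges are counted by C_n; here n = 8. So B = C_8 = 1430.
A − B = 742900 − 1430 = 741470.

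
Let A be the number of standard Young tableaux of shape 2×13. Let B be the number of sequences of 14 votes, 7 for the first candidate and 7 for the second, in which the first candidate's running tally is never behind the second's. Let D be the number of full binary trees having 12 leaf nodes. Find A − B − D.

By the hook-length formula (or a Dyck-path bijection), SYT of shape 2×13 number C_13. So A = C_13 = 742900.
Reading a vote for the leader as '(' and for the other as ')' turns such a sequence into a balanced string of 7 pairs, so the count is C_7. So B = C_7 = 429.
A full binary tree with L leaves has L−1 internal nodes and is counted by C_{L−1}; L = 12 gives C_11. So D = C_11 = 58786.
A − B − D = 742900 − 429 − 58786 = 683685.

683685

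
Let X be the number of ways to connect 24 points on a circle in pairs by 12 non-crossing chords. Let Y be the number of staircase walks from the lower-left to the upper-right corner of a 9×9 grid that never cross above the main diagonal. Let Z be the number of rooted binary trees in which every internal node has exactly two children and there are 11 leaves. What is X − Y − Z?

186354

Pairing 24 circle points by 12 non-crossing chords gives C_12 matchings. So X = C_12 = 208012.
Monotone paths in an n×n grid that stay weakly below the diagonal are counted by C_n; here n = 9. So Y = C_9 = 4862.
A full binary tree with L leaves has L−1 internal nodes and is counted by C_{L−1}; L = 11 gives C_10. So Z = C_10 = 16796.
X − Y − Z = 208012 − 4862 − 16796 = 186354.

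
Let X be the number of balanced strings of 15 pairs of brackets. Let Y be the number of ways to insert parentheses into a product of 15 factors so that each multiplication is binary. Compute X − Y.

7020405

Balanced strings of n pairs of brackets are counted by C_n; here n = 15. So X = C_15 = 9694845.
Bracketing 15 factors into binary products is counted by C_{15−1} = C_14. So Y = C_14 = 2674440.
X − Y = 9694845 − 2674440 = 7020405.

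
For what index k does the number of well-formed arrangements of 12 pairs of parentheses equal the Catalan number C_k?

A balanced arrangement of 12 bracket pairs is a Dyck word of semilength 12, so the count is C_12.

12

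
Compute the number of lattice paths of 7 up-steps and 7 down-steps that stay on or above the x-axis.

Dyck paths of semilength n (length 2n) are counted by C_n; here n = 7.
C_7 = 429.

429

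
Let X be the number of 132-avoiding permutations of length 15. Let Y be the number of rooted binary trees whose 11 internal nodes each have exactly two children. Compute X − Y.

Permutations of [n] avoiding any single length-3 pattern are counted by C_n; here n = 15. So X = C_15 = 9694845.
Full binary trees with n internal nodes are counted by C_n; here n = 11. So Y = C_11 = 58786.
X − Y = 9694845 − 58786 = 9636059.

9636059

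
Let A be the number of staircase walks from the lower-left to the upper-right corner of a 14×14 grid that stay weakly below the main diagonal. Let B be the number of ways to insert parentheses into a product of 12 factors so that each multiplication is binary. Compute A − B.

2615654

Monotone paths in an n×n grid that stay weakly below the diagonal are counted by C_n; here n = 14. So A = C_14 = 2674440.
Parenthesizations of m factors correspond to full binary trees with m leaves, counted by C_{m−1}; m = 12 gives C_11. So B = C_11 = 58786.
A − B = 2674440 − 58786 = 2615654.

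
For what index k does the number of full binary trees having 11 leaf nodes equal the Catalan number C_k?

10

A full binary tree with L leaves has L−1 internal nodes and is counted by C_{L−1}; L = 11 gives C_10.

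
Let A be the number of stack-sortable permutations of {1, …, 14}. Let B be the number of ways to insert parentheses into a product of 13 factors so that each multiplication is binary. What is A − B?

2466428

By Knuth's characterisation, the stack-sortable permutations of length 14 are the 231-avoiders, numbering C_14. So A = C_14 = 2674440.
Bracketing 13 factors into binary products is counted by C_{13−1} = C_12. So B = C_12 = 208012.
A − B = 2674440 − 208012 = 2466428.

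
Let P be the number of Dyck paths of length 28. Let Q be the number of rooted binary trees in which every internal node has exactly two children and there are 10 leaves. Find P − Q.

Dyck paths of semilength n (length 2n) are counted by C_n; here n = 14. So P = C_14 = 2674440.
A full binary tree with L leaves has L−1 internal nodes and is counted by C_{L−1}; L = 10 gives C_9. So Q = C_9 = 4862.
P − Q = 2674440 − 4862 = 2669578.

2669578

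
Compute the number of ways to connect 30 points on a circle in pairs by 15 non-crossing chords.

9694845

Non-crossing perfect matchings of 2n points on a circle are counted by C_n; with 30 points, n = 15.
C_15 = C_14 · 2(2·14+1)/(14+2) = 2674440 · 58/16 = 9694845.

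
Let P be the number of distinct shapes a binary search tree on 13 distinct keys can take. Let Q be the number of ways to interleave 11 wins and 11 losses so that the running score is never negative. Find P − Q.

There are C_n binary search tree shapes on n keys; with n = 13 that is C_13. So P = C_13 = 742900.
Ballot sequences with n votes each where one side never trails are Dyck words, counted by C_n; here n = 11. So Q = C_11 = 58786.
P − Q = 742900 − 58786 = 684114.

684114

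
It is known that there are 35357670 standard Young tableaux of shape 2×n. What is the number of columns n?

16

Standard Young tableaux of shape 2×n are counted by C_n. Since C_16 = 35357670, the index is 16.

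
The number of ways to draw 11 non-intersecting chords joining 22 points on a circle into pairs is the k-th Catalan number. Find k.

11

Non-crossing perfect matchings of 2n points on a circle are counted by C_n; with 22 points, n = 11.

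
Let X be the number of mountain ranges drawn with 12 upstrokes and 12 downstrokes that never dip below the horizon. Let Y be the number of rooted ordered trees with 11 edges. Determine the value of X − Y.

149226

A Dyck path with 12 up-steps and 12 down-steps has semilength 12, so there are C_12 of them. So X = C_12 = 208012.
A rooted plane tree with 11 edges has 12 nodes, and the count is C_11. So Y = C_11 = 58786.
X − Y = 208012 − 58786 = 149226.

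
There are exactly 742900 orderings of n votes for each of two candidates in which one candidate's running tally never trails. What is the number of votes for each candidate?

Such ballot sequences with n votes each are counted by C_n. Since C_13 = 742900, the index is 13.

13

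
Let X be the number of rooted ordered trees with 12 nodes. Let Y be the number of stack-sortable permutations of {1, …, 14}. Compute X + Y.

A rooted plane tree on 12 nodes has 11 edges, and such trees are counted by C_11. So X = C_11 = 58786.
Stack-sortable permutations are exactly the 231-avoiding ones, counted by C_n; here n = 14. So Y = C_14 = 2674440.
X + Y = 58786 + 2674440 = 2733226.

2733226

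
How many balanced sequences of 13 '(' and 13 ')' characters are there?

742900

With 13 pairs the number of balanced bracket strings is the Catalan number C_13.
C_13 = 742900.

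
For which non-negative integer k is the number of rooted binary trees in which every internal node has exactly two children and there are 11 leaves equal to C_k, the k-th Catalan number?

10

Full binary trees with 11 leaves have 11−1 = 10 internal nodes, so there are C_10 of them.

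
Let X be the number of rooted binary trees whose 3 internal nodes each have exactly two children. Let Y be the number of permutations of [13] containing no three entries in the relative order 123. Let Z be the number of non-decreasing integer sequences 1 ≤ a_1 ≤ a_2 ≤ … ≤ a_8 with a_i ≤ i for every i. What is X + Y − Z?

The number of full binary trees on 3 internal nodes is the Catalan number C_3. So X = C_3 = 5.
For any fixed pattern of length 3, the pattern-avoiding permutations of [13] number C_13. So Y = C_13 = 742900.
Such sub-staircase sequences of length n are counted by C_n; here n = 8. So Z = C_8 = 1430.
X + Y − Z = 5 + 742900 − 1430 = 741475.

741475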